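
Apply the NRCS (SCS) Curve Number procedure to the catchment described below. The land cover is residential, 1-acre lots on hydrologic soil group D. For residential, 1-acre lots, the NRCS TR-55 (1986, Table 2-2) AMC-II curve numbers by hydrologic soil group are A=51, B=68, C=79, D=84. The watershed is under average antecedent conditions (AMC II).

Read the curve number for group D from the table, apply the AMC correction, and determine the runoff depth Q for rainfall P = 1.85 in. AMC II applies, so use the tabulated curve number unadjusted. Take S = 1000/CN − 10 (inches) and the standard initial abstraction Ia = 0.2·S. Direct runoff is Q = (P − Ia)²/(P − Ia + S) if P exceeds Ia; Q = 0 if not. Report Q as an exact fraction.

NRCS table: residential, 1-acre lots, soil group D → CN(II) = 84
Average conditions: CN = 84 (no AMC adjustment).
S = 1000/84 − 10 = 40/21 in ≈ 1.905 in
Ia = 0.2S: 0.2·1.905 = 0.381 in (exactly 8/21)
Excess rainfall: 1.850 − 0.381 = 1.469 in; P > Ia so Q > 0
Runoff Q = (P−Ia)²/(P−Ia+S) = (1.469)²/(1.469+1.905) = 380689/595140 ≈ 0.640 in

Q = 380689/595140 in ≈ 0.640 in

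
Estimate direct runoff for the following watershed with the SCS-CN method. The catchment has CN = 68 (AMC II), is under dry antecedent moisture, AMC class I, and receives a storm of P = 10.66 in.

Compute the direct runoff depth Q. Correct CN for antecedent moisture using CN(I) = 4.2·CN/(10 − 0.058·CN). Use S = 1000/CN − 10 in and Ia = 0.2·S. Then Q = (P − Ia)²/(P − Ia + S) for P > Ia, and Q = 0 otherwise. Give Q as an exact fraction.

Q = 22584378961/6252515850 in ≈ 3.612 in

CN(I) from CN(II)=68: (4.2·68)/(10 − 0.058·68) = 35700/757 ≈ 47.160
S = 1000/(35700/757) − 10 = 4000/357 in ≈ 11.204 in
Ia = 0.2·(4000/357) = 800/357 in ≈ 2.241 in
Excess rainfall: 10.660 − 2.241 = 8.419 in; P > Ia so Q > 0
Q = (150281/17850)²/((150281/17850) + 4000/357) = (22584378961/318622500)/(350281/17850) = 22584378961/6252515850 in ≈ 3.612 in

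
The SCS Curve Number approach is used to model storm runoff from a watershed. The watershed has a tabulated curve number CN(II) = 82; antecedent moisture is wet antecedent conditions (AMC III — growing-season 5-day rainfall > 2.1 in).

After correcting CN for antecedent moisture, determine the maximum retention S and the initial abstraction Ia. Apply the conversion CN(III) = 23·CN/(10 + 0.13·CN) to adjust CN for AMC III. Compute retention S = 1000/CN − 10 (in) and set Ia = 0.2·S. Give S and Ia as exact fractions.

S = 900/943 in ≈ 0.954 in; Ia = 180/943 in ≈ 0.191 in

CN(III) from CN(II)=82: (23·82)/(10 + 0.13·82) = 94300/1033 ≈ 91.288
S = 1000/(94300/1033) − 10 = 900/943 in ≈ 0.954 in
Ia = 0.2·(900/943) = 180/943 in ≈ 0.191 in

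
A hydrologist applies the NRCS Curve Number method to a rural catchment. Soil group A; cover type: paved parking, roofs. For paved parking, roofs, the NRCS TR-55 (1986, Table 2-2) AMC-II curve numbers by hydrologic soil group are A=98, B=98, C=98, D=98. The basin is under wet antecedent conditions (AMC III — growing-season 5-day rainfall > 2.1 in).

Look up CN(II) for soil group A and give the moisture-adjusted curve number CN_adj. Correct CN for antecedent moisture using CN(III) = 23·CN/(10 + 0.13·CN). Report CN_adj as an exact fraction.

NRCS table: paved parking, roofs, soil group A → CN(II) = 98
CN(III) from CN(II)=98: (23·98)/(10 + 0.13·98) = 112700/1137 ≈ 99.120

CN_adj = 112700/1137 ≈ 99.120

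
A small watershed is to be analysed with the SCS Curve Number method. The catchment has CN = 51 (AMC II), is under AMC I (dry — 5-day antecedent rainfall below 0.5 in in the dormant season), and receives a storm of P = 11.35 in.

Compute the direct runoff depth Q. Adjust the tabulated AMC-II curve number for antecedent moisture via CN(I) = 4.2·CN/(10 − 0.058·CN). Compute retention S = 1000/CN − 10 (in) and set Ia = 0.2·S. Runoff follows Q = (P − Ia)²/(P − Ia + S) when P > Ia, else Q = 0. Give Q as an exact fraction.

Adjust CN=51 to AMC I: 4.2·51/(10 − 0.058·51) → (1071/5) ÷ (3521/500) = 15300/503 ≈ 30.417
S = 1000/(15300/503) − 10 = 3500/153 in ≈ 22.876 in
Ia = 0.2S: 0.2·22.876 = 4.575 in (exactly 700/153)
Excess rainfall: 11.350 − 4.575 = 6.775 in; P > Ia so Q > 0
Q: (20731/3060)² ÷ (90731/3060) = 429774361/277636860 in (≈ 1.548 in)

Q = 429774361/277636860 in ≈ 1.548 in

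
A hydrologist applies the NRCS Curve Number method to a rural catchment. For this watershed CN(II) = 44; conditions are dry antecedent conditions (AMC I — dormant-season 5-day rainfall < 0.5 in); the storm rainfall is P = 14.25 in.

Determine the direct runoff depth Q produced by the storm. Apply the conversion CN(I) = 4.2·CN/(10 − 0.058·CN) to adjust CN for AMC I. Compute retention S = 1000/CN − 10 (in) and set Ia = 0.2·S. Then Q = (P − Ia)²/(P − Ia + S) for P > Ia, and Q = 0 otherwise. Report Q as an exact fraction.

Q = 1168561/670692 in ≈ 1.742 in

Adjust CN=44 to AMC I: 4.2·44/(10 − 0.058·44) → (924/5) ÷ (931/125) = 3300/133 ≈ 24.812
Max retention: S = 1000/(3300/133) − 10 = 1000/33 in (≈ 30.303 in)
Initial abstraction Ia = S/5 = (1000/33)/5 = 200/33 ≈ 6.061 in
Excess rainfall: 14.250 − 6.061 = 8.189 in; P > Ia so Q > 0
Q: (1081/132)² ÷ (5081/132) = 1168561/670692 in (≈ 1.742 in)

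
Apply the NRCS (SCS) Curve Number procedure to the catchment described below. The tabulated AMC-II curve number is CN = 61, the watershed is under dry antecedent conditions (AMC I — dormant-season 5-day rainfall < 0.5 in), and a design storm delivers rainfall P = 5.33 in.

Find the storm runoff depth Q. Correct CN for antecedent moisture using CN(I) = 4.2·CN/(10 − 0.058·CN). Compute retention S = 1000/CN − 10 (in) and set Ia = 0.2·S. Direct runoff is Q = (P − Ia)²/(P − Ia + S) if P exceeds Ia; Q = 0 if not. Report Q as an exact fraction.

Q = 732615637/2455548900 in ≈ 0.298 in

Dry (AMC I): CN(I) = 4.2·61/(10 − 0.058·61) = (1281/5)/(3231/500) = 42700/1077 ≈ 39.647
Max retention: S = 1000/(42700/1077) − 10 = 6500/427 in (≈ 15.222 in)
Ia = 0.2·(6500/427) = 1300/427 in ≈ 3.044 in
Since P=5.330 > Ia=3.044: effective rainfall P−Ia = 97591/42700 in
Q: (97591/42700)² ÷ (747591/42700) = 732615637/2455548900 in (≈ 0.298 in)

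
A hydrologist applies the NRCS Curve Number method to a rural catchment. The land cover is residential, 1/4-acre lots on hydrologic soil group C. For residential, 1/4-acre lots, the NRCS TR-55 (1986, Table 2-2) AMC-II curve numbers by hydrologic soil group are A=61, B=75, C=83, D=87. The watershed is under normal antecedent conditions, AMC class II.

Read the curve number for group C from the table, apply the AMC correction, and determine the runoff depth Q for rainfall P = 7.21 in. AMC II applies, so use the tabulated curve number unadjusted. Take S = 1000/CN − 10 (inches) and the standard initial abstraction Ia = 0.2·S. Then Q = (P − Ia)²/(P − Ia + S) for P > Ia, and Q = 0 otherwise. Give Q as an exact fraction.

NRCS table: residential, 1/4-acre lots, soil group C → CN(II) = 83
AMC II — tabulated CN = 83 applies directly.
Max retention: S = 1000/83 − 10 = 170/83 in (≈ 2.048 in)
Ia = 0.2·(170/83) = 34/83 in ≈ 0.410 in
Since P=7.210 > Ia=0.410: effective rainfall P−Ia = 56443/8300 in
Q: (56443/8300)² ÷ (73443/8300) = 3185812249/609576900 in (≈ 5.226 in)

Q = 3185812249/609576900 in ≈ 5.226 in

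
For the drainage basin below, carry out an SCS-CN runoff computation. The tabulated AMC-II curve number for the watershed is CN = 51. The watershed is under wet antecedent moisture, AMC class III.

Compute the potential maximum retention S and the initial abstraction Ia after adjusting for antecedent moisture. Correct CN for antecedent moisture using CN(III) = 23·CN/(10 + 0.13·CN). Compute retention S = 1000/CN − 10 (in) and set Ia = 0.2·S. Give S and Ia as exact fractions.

CN(III) from CN(II)=51: (23·51)/(10 + 0.13·51) = 117300/1663 ≈ 70.535
Retention S: 1000/CN − 10 with CN=70.535 → S = 4900/1173 ≈ 4.177 in
Initial abstraction Ia = S/5 = (4900/1173)/5 = 980/1173 ≈ 0.835 in

S = 4900/1173 in ≈ 4.177 in; Ia = 980/1173 in ≈ 0.835 in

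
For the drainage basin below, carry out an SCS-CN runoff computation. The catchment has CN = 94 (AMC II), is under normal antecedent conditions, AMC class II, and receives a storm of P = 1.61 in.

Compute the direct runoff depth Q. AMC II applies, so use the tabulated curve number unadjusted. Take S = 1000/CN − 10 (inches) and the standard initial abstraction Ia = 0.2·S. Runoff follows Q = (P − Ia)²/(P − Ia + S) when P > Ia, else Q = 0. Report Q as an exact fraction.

Q = 48539089/46844900 in ≈ 1.036 in

Average conditions: CN = 94 (no AMC adjustment).
Retention S: 1000/CN − 10 with CN=94.000 → S = 30/47 ≈ 0.638 in
Ia = 0.2S: 0.2·0.638 = 0.128 in (exactly 6/47)
P − Ia = 1.610 − 0.128 = 6967/4700 ≈ 1.482 in (> 0, runoff occurs)
Runoff Q = (P−Ia)²/(P−Ia+S) = (1.482)²/(1.482+0.638) = 48539089/46844900 ≈ 1.036 in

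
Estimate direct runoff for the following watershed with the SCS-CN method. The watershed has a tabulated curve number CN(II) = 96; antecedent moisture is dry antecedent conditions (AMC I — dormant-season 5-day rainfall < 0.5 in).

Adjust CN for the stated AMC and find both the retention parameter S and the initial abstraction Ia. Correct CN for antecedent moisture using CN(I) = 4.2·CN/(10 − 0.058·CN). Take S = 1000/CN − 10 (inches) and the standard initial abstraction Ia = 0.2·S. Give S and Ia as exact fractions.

CN(I) from CN(II)=96: (4.2·96)/(10 − 0.058·96) = 25200/277 ≈ 90.975
Retention S: 1000/CN − 10 with CN=90.975 → S = 125/126 ≈ 0.992 in
Initial abstraction Ia = S/5 = (125/126)/5 = 25/126 ≈ 0.198 in

S = 125/126 in ≈ 0.992 in; Ia = 25/126 in ≈ 0.198 in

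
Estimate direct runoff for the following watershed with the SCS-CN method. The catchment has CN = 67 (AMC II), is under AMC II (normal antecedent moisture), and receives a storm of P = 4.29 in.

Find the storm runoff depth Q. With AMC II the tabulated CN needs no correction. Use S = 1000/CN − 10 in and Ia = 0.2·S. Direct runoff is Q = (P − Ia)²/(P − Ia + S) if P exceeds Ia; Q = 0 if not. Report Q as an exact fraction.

Q = 4952651/3731900 in ≈ 1.327 in

Average conditions: CN = 67 (no AMC adjustment).
Max retention: S = 1000/67 − 10 = 330/67 in (≈ 4.925 in)
Ia = 0.2·(330/67) = 66/67 in ≈ 0.985 in
Excess rainfall: 4.290 − 0.985 = 3.305 in; P > Ia so Q > 0
Q = (22143/6700)²/((22143/6700) + 330/67) = (490312449/44890000)/(55143/6700) = 4952651/3731900 in ≈ 1.327 in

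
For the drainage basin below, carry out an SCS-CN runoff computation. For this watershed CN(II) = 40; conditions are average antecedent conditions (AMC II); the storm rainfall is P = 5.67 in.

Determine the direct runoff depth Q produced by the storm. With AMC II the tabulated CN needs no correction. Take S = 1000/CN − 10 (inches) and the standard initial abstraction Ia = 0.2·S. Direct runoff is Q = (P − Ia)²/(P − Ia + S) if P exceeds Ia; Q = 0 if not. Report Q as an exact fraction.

AMC II — tabulated CN = 40 applies directly.
Retention S: 1000/CN − 10 with CN=40.000 → S = 15 ≈ 15.000 in
Initial abstraction Ia = S/5 = 15/5 = 3 ≈ 3.000 in
Excess rainfall: 5.670 − 3.000 = 2.670 in; P > Ia so Q > 0
Q: (267/100)² ÷ (1767/100) = 23763/58900 in (≈ 0.403 in)

Q = 23763/58900 in ≈ 0.403 in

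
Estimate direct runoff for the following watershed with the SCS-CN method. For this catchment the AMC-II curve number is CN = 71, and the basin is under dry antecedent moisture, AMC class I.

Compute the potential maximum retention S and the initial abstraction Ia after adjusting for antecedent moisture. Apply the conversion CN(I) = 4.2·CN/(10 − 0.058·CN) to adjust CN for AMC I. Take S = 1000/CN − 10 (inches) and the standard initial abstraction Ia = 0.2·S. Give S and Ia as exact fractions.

CN(I) from CN(II)=71: (4.2·71)/(10 − 0.058·71) = 149100/2941 ≈ 50.697
S = 1000/(149100/2941) − 10 = 14500/1491 in ≈ 9.725 in
Ia = 0.2S: 0.2·9.725 = 1.945 in (exactly 2900/1491)

S = 14500/1491 in ≈ 9.725 in; Ia = 2900/1491 in ≈ 1.945 in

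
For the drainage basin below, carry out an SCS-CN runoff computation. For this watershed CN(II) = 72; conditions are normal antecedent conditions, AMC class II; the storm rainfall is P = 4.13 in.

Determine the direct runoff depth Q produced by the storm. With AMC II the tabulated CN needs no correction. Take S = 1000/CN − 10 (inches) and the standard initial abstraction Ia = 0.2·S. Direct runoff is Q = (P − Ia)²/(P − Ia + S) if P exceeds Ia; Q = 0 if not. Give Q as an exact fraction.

Q = 185761/119700 in ≈ 1.552 in

AMC II — tabulated CN = 72 applies directly.
Max retention: S = 1000/72 − 10 = 35/9 in (≈ 3.889 in)
Ia = 0.2·(35/9) = 7/9 in ≈ 0.778 in
P − Ia = 4.130 − 0.778 = 3017/900 ≈ 3.352 in (> 0, runoff occurs)
Runoff Q = (P−Ia)²/(P−Ia+S) = (3.352)²/(3.352+3.889) = 185761/119700 ≈ 1.552 in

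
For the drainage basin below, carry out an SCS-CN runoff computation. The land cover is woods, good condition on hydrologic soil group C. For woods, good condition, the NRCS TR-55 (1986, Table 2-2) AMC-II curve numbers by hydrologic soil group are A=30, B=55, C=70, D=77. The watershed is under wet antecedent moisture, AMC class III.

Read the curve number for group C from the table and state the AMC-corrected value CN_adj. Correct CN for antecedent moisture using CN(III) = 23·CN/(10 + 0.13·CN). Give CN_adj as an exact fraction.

NRCS table: woods, good condition, soil group C → CN(II) = 70
CN(III) from CN(II)=70: (23·70)/(10 + 0.13·70) = 16100/191 ≈ 84.293

CN_adj = 16100/191 ≈ 84.293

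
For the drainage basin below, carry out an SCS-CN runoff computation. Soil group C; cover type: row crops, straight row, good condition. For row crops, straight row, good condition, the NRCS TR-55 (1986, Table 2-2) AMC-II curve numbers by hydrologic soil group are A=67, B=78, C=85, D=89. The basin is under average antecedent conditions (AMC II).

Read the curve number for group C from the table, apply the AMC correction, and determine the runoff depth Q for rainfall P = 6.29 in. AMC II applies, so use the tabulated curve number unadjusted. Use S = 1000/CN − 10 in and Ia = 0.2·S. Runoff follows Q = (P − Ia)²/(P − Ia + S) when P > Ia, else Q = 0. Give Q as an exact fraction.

Q = 101868649/22258100 in ≈ 4.577 in

NRCS table: row crops, straight row, good condition, soil group C → CN(II) = 85
CN(II) = 85; AMC II needs no correction.
Retention S: 1000/CN − 10 with CN=85.000 → S = 30/17 ≈ 1.765 in
Initial abstraction Ia = S/5 = (30/17)/5 = 6/17 ≈ 0.353 in
P − Ia = 6.290 − 0.353 = 10093/1700 ≈ 5.937 in (> 0, runoff occurs)
Q = (10093/1700)²/((10093/1700) + 30/17) = (101868649/2890000)/(13093/1700) = 101868649/22258100 in ≈ 4.577 in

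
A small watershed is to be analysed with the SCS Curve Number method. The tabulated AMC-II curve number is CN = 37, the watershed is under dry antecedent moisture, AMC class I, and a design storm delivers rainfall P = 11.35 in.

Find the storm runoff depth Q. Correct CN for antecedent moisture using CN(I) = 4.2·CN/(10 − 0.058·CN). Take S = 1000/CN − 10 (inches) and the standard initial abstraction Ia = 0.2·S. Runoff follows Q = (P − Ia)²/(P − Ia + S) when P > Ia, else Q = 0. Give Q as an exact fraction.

Q = 5755201/23975260 in ≈ 0.240 in

CN(I) from CN(II)=37: (4.2·37)/(10 − 0.058·37) = 3700/187 ≈ 19.786
Retention S: 1000/CN − 10 with CN=19.786 → S = 1500/37 ≈ 40.541 in
Ia = 0.2·(1500/37) = 300/37 in ≈ 8.108 in
Excess rainfall: 11.350 − 8.108 = 3.242 in; P > Ia so Q > 0
Runoff Q = (P−Ia)²/(P−Ia+S) = (3.242)²/(3.242+40.541) = 5755201/23975260 ≈ 0.240 in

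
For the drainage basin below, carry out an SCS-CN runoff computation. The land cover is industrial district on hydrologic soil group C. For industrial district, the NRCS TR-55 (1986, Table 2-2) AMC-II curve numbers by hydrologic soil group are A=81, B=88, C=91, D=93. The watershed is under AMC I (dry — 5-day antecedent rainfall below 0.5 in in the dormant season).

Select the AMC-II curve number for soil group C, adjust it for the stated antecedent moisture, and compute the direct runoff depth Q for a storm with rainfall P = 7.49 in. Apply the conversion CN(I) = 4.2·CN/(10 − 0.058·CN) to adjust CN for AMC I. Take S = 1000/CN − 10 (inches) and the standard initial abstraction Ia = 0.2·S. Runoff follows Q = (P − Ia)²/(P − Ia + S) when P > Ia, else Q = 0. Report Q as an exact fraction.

Q = 199910034769/38036098100 in ≈ 5.256 in

NRCS table: industrial district, soil group C → CN(II) = 91
CN(I) from CN(II)=91: (4.2·91)/(10 − 0.058·91) = 63700/787 ≈ 80.940
S = 1000/(63700/787) − 10 = 1500/637 in ≈ 2.355 in
Ia = 0.2S: 0.2·2.355 = 0.471 in (exactly 300/637)
Since P=7.490 > Ia=0.471: effective rainfall P−Ia = 447113/63700 in
Q = (447113/63700)²/((447113/63700) + 1500/637) = (199910034769/4057690000)/(597113/63700) = 199910034769/38036098100 in ≈ 5.256 in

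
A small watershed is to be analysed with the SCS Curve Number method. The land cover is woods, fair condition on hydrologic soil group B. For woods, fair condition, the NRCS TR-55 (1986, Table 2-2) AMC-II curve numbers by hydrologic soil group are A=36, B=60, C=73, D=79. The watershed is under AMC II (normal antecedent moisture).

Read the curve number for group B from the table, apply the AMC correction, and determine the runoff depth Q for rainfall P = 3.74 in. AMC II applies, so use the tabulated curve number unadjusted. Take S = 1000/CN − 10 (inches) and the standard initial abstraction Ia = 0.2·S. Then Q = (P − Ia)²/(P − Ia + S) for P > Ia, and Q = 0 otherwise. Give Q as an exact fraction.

Q = 130321/204150 in ≈ 0.638 in

NRCS table: woods, fair condition, soil group B → CN(II) = 60
CN(II) = 60; AMC II needs no correction.
Max retention: S = 1000/60 − 10 = 20/3 in (≈ 6.667 in)
Ia = 0.2·(20/3) = 4/3 in ≈ 1.333 in
P − Ia = 3.740 − 1.333 = 361/150 ≈ 2.407 in (> 0, runoff occurs)
Q = (361/150)²/((361/150) + 20/3) = (130321/22500)/(1361/150) = 130321/204150 in ≈ 0.638 in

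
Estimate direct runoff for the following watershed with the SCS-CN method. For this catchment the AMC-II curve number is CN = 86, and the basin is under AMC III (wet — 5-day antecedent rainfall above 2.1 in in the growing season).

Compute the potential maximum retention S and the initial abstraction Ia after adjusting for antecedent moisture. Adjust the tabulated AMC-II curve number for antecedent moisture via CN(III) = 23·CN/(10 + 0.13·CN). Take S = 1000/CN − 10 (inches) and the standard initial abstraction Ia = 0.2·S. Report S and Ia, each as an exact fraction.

S = 700/989 in ≈ 0.708 in; Ia = 140/989 in ≈ 0.142 in

CN(III) from CN(II)=86: (23·86)/(10 + 0.13·86) = 98900/1059 ≈ 93.390
S = 1000/(98900/1059) − 10 = 700/989 in ≈ 0.708 in
Ia = 0.2S: 0.2·0.708 = 0.142 in (exactly 140/989)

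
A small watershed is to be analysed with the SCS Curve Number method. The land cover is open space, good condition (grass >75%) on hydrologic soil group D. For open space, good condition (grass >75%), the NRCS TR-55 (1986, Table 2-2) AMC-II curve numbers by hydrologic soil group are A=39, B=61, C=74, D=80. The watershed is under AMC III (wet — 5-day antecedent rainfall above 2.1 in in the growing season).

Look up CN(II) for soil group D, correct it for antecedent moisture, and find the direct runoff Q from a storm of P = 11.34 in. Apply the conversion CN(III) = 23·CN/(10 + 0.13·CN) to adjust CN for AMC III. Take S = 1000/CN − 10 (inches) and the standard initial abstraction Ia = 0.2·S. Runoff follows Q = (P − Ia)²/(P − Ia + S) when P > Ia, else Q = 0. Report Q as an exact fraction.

Q = 163609681/16147150 in ≈ 10.132 in

NRCS table: open space, good condition (grass >75%), soil group D → CN(II) = 80
Adjust CN=80 to AMC III: 23·80/(10 + 0.13·80) → 1840 ÷ (102/5) = 4600/51 ≈ 90.196
S = 1000/(4600/51) − 10 = 25/23 in ≈ 1.087 in
Initial abstraction Ia = S/5 = (25/23)/5 = 5/23 ≈ 0.217 in
Excess rainfall: 11.340 − 0.217 = 11.123 in; P > Ia so Q > 0
Q: (12791/1150)² ÷ (14041/1150) = 163609681/16147150 in (≈ 10.132 in)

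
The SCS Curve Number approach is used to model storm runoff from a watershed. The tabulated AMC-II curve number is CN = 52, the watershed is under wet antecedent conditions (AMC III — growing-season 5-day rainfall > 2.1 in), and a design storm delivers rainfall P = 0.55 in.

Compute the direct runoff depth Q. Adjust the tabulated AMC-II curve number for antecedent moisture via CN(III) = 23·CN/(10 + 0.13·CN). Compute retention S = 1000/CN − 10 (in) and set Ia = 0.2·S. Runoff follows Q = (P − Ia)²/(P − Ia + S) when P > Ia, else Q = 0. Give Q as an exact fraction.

Q = 0 in ≈ 0.000 in

Wet (AMC III): CN(III) = 23·52/(10 + 0.13·52) = 1196/(419/25) = 29900/419 ≈ 71.360
S = 1000/(29900/419) − 10 = 1200/299 in ≈ 4.013 in
Ia = 0.2·(1200/299) = 240/299 in ≈ 0.803 in
P = 0.550 ≤ Ia = 0.803 in: entire storm abstracted, Q = 0.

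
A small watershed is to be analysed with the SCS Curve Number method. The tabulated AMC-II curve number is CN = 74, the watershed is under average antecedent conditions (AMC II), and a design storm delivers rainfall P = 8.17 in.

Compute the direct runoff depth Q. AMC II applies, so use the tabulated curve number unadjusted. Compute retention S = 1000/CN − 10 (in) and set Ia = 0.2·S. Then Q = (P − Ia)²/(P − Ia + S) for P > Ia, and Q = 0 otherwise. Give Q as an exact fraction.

Average conditions: CN = 74 (no AMC adjustment).
Retention S: 1000/CN − 10 with CN=74.000 → S = 130/37 ≈ 3.514 in
Ia = 0.2·(130/37) = 26/37 in ≈ 0.703 in
Since P=8.170 > Ia=0.703: effective rainfall P−Ia = 27629/3700 in
Runoff Q = (P−Ia)²/(P−Ia+S) = (7.467)²/(7.467+3.514) = 763361641/150327300 ≈ 5.078 in

Q = 763361641/150327300 in ≈ 5.078 in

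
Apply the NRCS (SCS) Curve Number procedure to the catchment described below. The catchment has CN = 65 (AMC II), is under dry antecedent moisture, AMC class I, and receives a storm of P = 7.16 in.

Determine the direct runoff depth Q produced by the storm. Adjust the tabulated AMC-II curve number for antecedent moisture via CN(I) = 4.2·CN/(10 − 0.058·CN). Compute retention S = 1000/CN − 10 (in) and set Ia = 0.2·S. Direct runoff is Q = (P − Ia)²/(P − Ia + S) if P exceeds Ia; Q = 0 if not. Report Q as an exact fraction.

Q = 20079361/16556475 in ≈ 1.213 in

Adjust CN=65 to AMC I: 4.2·65/(10 − 0.058·65) → 273 ÷ (623/100) = 3900/89 ≈ 43.820
S = 1000/(3900/89) − 10 = 500/39 in ≈ 12.821 in
Ia = 0.2·(500/39) = 100/39 in ≈ 2.564 in
Since P=7.160 > Ia=2.564: effective rainfall P−Ia = 4481/975 in
Runoff Q = (P−Ia)²/(P−Ia+S) = (4.596)²/(4.596+12.821) = 20079361/16556475 ≈ 1.213 in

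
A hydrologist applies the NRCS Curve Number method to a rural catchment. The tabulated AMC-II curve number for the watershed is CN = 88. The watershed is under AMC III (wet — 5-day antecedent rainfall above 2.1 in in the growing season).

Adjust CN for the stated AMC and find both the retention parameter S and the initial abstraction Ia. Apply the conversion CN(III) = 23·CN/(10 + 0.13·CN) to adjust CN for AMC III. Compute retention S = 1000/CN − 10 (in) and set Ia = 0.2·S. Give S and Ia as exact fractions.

Adjust CN=88 to AMC III: 23·88/(10 + 0.13·88) → 2024 ÷ (536/25) = 6325/67 ≈ 94.403
Max retention: S = 1000/(6325/67) − 10 = 150/253 in (≈ 0.593 in)
Ia = 0.2S: 0.2·0.593 = 0.119 in (exactly 30/253)

S = 150/253 in ≈ 0.593 in; Ia = 30/253 in ≈ 0.119 in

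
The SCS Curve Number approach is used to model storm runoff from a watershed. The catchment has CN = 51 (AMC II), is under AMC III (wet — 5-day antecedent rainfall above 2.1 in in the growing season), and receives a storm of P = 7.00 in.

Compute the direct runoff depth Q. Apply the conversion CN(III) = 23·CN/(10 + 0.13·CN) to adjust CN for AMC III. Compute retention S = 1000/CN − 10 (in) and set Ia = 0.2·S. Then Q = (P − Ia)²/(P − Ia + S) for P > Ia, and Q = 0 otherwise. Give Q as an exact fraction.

Adjust CN=51 to AMC III: 23·51/(10 + 0.13·51) → 1173 ÷ (1663/100) = 117300/1663 ≈ 70.535
S = 1000/(117300/1663) − 10 = 4900/1173 in ≈ 4.177 in
Ia = 0.2S: 0.2·4.177 = 0.835 in (exactly 980/1173)
P − Ia = 7.000 − 0.835 = 7231/1173 ≈ 6.165 in (> 0, runoff occurs)
Q = (7231/1173)²/((7231/1173) + 4900/1173) = (52287361/1375929)/(12131/1173) = 7469623/2032809 in ≈ 3.675 in

Q = 7469623/2032809 in ≈ 3.675 in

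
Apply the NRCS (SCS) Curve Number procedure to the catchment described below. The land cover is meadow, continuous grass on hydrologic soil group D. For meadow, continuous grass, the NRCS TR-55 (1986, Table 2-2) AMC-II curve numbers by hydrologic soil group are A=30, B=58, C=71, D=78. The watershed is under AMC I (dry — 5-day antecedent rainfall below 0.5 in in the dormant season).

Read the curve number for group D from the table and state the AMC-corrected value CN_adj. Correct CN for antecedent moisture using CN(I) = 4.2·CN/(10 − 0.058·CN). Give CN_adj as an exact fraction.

CN_adj = 81900/1369 ≈ 59.825

NRCS table: meadow, continuous grass, soil group D → CN(II) = 78
Dry (AMC I): CN(I) = 4.2·78/(10 − 0.058·78) = (1638/5)/(1369/250) = 81900/1369 ≈ 59.825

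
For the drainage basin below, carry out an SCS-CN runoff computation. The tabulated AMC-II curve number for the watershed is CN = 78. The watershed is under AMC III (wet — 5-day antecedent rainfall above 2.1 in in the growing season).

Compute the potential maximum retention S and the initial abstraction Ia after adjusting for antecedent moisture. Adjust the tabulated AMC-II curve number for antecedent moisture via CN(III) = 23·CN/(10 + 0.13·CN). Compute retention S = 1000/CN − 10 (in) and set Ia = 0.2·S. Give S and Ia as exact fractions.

S = 1100/897 in ≈ 1.226 in; Ia = 220/897 in ≈ 0.245 in

Adjust CN=78 to AMC III: 23·78/(10 + 0.13·78) → 1794 ÷ (1007/50) = 89700/1007 ≈ 89.076
S = 1000/(89700/1007) − 10 = 1100/897 in ≈ 1.226 in
Ia = 0.2·(1100/897) = 220/897 in ≈ 0.245 in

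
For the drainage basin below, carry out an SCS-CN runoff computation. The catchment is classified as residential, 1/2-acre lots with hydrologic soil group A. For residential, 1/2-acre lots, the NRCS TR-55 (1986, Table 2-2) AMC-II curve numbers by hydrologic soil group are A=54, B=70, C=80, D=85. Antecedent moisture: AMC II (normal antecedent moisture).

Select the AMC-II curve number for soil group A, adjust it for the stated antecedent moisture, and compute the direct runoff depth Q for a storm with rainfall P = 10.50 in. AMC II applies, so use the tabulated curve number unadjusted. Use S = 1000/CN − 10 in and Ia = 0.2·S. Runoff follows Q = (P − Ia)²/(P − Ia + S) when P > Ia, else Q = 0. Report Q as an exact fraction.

Q = 45125/10098 in ≈ 4.469 in

NRCS table: residential, 1/2-acre lots, soil group A → CN(II) = 54
AMC II — tabulated CN = 54 applies directly.
S = 1000/54 − 10 = 230/27 in ≈ 8.519 in
Ia = 0.2·(230/27) = 46/27 in ≈ 1.704 in
P − Ia = 10.500 − 1.704 = 475/54 ≈ 8.796 in (> 0, runoff occurs)
Q: (475/54)² ÷ (935/54) = 45125/10098 in (≈ 4.469 in)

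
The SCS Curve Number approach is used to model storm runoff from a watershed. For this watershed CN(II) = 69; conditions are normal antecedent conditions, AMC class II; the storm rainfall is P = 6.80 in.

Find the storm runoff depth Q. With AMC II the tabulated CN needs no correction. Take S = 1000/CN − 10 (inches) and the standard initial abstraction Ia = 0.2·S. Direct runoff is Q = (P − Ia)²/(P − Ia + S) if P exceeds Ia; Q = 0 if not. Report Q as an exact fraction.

Q = 2072648/618585 in ≈ 3.351 in

CN(II) = 69; AMC II needs no correction.
Max retention: S = 1000/69 − 10 = 310/69 in (≈ 4.493 in)
Ia = 0.2·(310/69) = 62/69 in ≈ 0.899 in
Excess rainfall: 6.800 − 0.899 = 5.901 in; P > Ia so Q > 0
Runoff Q = (P−Ia)²/(P−Ia+S) = (5.901)²/(5.901+4.493) = 2072648/618585 ≈ 3.351 in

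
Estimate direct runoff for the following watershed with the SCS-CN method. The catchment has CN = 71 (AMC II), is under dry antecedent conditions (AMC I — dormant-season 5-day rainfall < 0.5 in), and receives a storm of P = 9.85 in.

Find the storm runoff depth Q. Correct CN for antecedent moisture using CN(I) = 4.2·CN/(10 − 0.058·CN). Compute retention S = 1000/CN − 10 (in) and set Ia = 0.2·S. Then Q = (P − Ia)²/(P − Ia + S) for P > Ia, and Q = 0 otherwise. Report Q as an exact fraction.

Q = 55567218529/15677179140 in ≈ 3.544 in

Adjust CN=71 to AMC I: 4.2·71/(10 − 0.058·71) → (1491/5) ÷ (2941/500) = 149100/2941 ≈ 50.697
Max retention: S = 1000/(149100/2941) − 10 = 14500/1491 in (≈ 9.725 in)
Ia = 0.2·(14500/1491) = 2900/1491 in ≈ 1.945 in
Excess rainfall: 9.850 − 1.945 = 7.905 in; P > Ia so Q > 0
Runoff Q = (P−Ia)²/(P−Ia+S) = (7.905)²/(7.905+9.725) = 55567218529/15677179140 ≈ 3.544 in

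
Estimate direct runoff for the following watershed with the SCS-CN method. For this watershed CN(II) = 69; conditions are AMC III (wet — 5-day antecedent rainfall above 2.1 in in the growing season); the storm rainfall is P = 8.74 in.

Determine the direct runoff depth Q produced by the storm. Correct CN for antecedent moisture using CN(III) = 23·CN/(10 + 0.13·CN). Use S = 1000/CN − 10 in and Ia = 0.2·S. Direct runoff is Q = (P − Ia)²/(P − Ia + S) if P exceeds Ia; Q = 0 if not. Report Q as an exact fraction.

Q = 438931425361/64870132650 in ≈ 6.766 in

CN(III) from CN(II)=69: (23·69)/(10 + 0.13·69) = 158700/1897 ≈ 83.658
S = 1000/(158700/1897) − 10 = 3100/1587 in ≈ 1.953 in
Initial abstraction Ia = S/5 = (3100/1587)/5 = 620/1587 ≈ 0.391 in
Excess rainfall: 8.740 − 0.391 = 8.349 in; P > Ia so Q > 0
Q = (662519/79350)²/((662519/79350) + 3100/1587) = (438931425361/6296422500)/(817519/79350) = 438931425361/64870132650 in ≈ 6.766 in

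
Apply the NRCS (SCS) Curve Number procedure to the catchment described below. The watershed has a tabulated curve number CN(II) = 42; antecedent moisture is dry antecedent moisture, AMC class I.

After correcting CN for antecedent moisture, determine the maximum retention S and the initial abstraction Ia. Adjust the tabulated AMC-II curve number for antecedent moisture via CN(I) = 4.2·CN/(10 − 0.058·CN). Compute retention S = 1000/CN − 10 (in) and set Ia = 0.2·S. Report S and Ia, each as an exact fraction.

S = 14500/441 in ≈ 32.880 in; Ia = 2900/441 in ≈ 6.576 in

Adjust CN=42 to AMC I: 4.2·42/(10 − 0.058·42) → (882/5) ÷ (1891/250) = 44100/1891 ≈ 23.321
Retention S: 1000/CN − 10 with CN=23.321 → S = 14500/441 ≈ 32.880 in
Ia = 0.2·(14500/441) = 2900/441 in ≈ 6.576 in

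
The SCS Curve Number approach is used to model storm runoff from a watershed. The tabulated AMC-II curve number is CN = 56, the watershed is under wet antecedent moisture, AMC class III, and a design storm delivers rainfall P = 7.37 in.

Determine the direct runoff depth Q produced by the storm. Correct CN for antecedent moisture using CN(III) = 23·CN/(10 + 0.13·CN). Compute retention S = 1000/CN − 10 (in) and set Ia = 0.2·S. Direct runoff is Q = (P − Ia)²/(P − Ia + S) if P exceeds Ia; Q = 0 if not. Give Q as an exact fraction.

Adjust CN=56 to AMC III: 23·56/(10 + 0.13·56) → 1288 ÷ (432/25) = 4025/54 ≈ 74.537
S = 1000/(4025/54) − 10 = 550/161 in ≈ 3.416 in
Ia = 0.2·(550/161) = 110/161 in ≈ 0.683 in
Excess rainfall: 7.370 − 0.683 = 6.687 in; P > Ia so Q > 0
Q = (107657/16100)²/((107657/16100) + 550/161) = (11590029649/259210000)/(162657/16100) = 1053639059/238070700 in ≈ 4.426 in

Q = 1053639059/238070700 in ≈ 4.426 in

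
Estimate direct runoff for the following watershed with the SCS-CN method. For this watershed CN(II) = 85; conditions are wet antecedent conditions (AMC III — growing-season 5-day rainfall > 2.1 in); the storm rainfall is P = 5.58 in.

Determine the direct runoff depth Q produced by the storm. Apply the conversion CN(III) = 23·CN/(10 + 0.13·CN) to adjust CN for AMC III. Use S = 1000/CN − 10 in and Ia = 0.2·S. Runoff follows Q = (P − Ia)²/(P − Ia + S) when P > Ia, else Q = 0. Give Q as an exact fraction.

CN(III) from CN(II)=85: (23·85)/(10 + 0.13·85) = 39100/421 ≈ 92.874
Max retention: S = 1000/(39100/421) − 10 = 300/391 in (≈ 0.767 in)
Ia = 0.2S: 0.2·0.767 = 0.153 in (exactly 60/391)
Since P=5.580 > Ia=0.153: effective rainfall P−Ia = 106089/19550 in
Q: (106089/19550)² ÷ (121089/19550) = 3751625307/789096650 in (≈ 4.754 in)

Q = 3751625307/789096650 in ≈ 4.754 in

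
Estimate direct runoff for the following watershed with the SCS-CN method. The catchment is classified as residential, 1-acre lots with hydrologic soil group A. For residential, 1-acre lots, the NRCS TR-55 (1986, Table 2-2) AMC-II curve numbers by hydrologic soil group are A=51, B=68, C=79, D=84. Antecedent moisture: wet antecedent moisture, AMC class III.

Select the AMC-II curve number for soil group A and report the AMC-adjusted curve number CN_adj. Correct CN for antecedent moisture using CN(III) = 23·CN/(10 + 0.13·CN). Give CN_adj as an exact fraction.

CN_adj = 117300/1663 ≈ 70.535

NRCS table: residential, 1-acre lots, soil group A → CN(II) = 51
Adjust CN=51 to AMC III: 23·51/(10 + 0.13·51) → 1173 ÷ (1663/100) = 117300/1663 ≈ 70.535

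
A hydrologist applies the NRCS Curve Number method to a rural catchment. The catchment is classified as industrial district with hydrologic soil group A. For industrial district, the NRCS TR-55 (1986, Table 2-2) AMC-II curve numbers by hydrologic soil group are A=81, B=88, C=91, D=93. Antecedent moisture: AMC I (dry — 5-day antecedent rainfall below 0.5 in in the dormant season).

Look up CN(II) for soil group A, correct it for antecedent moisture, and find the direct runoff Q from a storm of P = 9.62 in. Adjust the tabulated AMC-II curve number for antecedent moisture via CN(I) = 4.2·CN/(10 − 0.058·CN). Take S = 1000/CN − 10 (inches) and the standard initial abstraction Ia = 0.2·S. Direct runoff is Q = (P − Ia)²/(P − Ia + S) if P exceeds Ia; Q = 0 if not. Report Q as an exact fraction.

NRCS table: industrial district, soil group A → CN(II) = 81
Adjust CN=81 to AMC I: 4.2·81/(10 − 0.058·81) → (1701/5) ÷ (2651/500) = 170100/2651 ≈ 64.164
Retention S: 1000/CN − 10 with CN=64.164 → S = 9500/1701 ≈ 5.585 in
Ia = 0.2·(9500/1701) = 1900/1701 in ≈ 1.117 in
Since P=9.620 > Ia=1.117: effective rainfall P−Ia = 723181/85050 in
Q: (723181/85050)² ÷ (1198181/85050) = 522990758761/101905294050 in (≈ 5.132 in)

Q = 522990758761/101905294050 in ≈ 5.132 in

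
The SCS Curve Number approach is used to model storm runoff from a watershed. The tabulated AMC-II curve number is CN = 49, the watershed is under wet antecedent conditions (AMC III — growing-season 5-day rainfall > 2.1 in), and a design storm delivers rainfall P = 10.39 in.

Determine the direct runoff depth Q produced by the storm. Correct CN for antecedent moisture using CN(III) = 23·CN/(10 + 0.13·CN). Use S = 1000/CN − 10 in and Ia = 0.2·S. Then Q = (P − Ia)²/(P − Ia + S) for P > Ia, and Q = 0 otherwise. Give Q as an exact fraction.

Q = 1142660516209/177948003100 in ≈ 6.421 in

Adjust CN=49 to AMC III: 23·49/(10 + 0.13·49) → 1127 ÷ (1637/100) = 112700/1637 ≈ 68.845
Max retention: S = 1000/(112700/1637) − 10 = 5100/1127 in (≈ 4.525 in)
Ia = 0.2S: 0.2·4.525 = 0.905 in (exactly 1020/1127)
Since P=10.390 > Ia=0.905: effective rainfall P−Ia = 1068953/112700 in
Q: (1068953/112700)² ÷ (1578953/112700) = 1142660516209/177948003100 in (≈ 6.421 in)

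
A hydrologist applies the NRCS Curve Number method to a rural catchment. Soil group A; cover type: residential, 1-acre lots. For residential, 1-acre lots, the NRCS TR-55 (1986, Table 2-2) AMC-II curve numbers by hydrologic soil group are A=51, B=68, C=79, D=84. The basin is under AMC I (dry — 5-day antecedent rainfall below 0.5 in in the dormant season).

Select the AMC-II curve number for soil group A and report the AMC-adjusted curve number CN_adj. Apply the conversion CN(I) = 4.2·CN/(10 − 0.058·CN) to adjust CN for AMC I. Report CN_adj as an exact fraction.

NRCS table: residential, 1-acre lots, soil group A → CN(II) = 51
Adjust CN=51 to AMC I: 4.2·51/(10 − 0.058·51) → (1071/5) ÷ (3521/500) = 15300/503 ≈ 30.417

CN_adj = 15300/503 ≈ 30.417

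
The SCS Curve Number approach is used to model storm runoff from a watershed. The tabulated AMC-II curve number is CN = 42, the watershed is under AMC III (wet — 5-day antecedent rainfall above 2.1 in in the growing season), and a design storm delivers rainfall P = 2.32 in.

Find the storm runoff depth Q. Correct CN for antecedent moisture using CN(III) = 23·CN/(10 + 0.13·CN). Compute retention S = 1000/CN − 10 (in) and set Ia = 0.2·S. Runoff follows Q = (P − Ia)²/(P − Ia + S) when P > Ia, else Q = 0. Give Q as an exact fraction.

Q = 3148762/17907225 in ≈ 0.176 in

CN(III) from CN(II)=42: (23·42)/(10 + 0.13·42) = 48300/773 ≈ 62.484
Retention S: 1000/CN − 10 with CN=62.484 → S = 2900/483 ≈ 6.004 in
Initial abstraction Ia = S/5 = (2900/483)/5 = 580/483 ≈ 1.201 in
Excess rainfall: 2.320 − 1.201 = 1.119 in; P > Ia so Q > 0
Q = (13514/12075)²/((13514/12075) + 2900/483) = (182628196/145805625)/(86014/12075) = 3148762/17907225 in ≈ 0.176 in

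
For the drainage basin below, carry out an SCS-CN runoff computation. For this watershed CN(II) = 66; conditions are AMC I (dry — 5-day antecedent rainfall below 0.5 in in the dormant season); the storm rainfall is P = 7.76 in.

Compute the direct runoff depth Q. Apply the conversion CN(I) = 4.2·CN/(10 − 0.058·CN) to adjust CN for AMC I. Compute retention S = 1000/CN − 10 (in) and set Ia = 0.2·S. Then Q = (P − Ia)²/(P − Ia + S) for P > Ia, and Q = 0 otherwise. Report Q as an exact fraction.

Q = 4226665682/2637228825 in ≈ 1.603 in

Dry (AMC I): CN(I) = 4.2·66/(10 − 0.058·66) = (1386/5)/(1543/250) = 69300/1543 ≈ 44.913
Retention S: 1000/CN − 10 with CN=44.913 → S = 8500/693 ≈ 12.266 in
Initial abstraction Ia = S/5 = (8500/693)/5 = 1700/693 ≈ 2.453 in
P − Ia = 7.760 − 2.453 = 91942/17325 ≈ 5.307 in (> 0, runoff occurs)
Runoff Q = (P−Ia)²/(P−Ia+S) = (5.307)²/(5.307+12.266) = 4226665682/2637228825 ≈ 1.603 in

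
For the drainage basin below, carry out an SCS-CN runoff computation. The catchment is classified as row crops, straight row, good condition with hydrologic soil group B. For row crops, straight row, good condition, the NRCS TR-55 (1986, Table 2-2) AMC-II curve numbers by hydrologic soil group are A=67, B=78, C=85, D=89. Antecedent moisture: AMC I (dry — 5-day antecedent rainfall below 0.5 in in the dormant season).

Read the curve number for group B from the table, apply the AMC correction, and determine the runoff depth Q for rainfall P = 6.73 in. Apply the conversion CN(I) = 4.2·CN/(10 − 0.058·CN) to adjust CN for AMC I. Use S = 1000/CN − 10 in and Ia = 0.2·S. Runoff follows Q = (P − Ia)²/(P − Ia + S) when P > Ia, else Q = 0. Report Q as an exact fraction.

Q = 194645968969/81178215300 in ≈ 2.398 in

NRCS table: row crops, straight row, good condition, soil group B → CN(II) = 78
CN(I) from CN(II)=78: (4.2·78)/(10 − 0.058·78) = 81900/1369 ≈ 59.825
Max retention: S = 1000/(81900/1369) − 10 = 5500/819 in (≈ 6.716 in)
Ia = 0.2S: 0.2·6.716 = 1.343 in (exactly 1100/819)
Excess rainfall: 6.730 − 1.343 = 5.387 in; P > Ia so Q > 0
Runoff Q = (P−Ia)²/(P−Ia+S) = (5.387)²/(5.387+6.716) = 194645968969/81178215300 ≈ 2.398 in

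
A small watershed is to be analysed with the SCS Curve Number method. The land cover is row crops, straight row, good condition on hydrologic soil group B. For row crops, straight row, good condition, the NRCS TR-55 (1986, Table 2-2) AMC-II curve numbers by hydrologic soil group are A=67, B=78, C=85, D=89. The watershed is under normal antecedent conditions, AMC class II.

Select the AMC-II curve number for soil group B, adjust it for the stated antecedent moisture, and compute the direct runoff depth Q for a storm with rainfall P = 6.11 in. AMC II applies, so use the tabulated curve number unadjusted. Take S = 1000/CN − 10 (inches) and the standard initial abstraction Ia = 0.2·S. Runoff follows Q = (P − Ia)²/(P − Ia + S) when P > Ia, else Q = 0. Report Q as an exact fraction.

NRCS table: row crops, straight row, good condition, soil group B → CN(II) = 78
Average conditions: CN = 78 (no AMC adjustment).
Max retention: S = 1000/78 − 10 = 110/39 in (≈ 2.821 in)
Ia = 0.2·(110/39) = 22/39 in ≈ 0.564 in
P − Ia = 6.110 − 0.564 = 21629/3900 ≈ 5.546 in (> 0, runoff occurs)
Q = (21629/3900)²/((21629/3900) + 110/39) = (467813641/15210000)/(32629/3900) = 467813641/127253100 in ≈ 3.676 in

Q = 467813641/127253100 in ≈ 3.676 in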